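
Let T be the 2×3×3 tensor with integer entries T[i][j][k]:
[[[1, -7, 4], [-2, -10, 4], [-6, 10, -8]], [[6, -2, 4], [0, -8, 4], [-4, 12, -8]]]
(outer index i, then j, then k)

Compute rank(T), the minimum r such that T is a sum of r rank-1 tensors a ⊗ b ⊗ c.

3

Lower bound: the mode-2 unfolding of T (rows indexed by j, columns by (i,k) = (0,0), (0,1), (0,2), (1,0), (1,1), (1,2)) is [[1, -7, 4, 6, -2, 4], [-2, -10, 4, 0, -8, 4], [-6, 10, -8, -4, 12, -8]].
There the 3×3 minor on rows j ∈ {0, 1, 2}, columns (i,k) ∈ {(0,0), (0,1), (1,0)} is det [[1, -7, 6], [-2, -10, 0], [-6, 10, -4]] = -384 ≠ 0, so this unfolding has rank ≥ 3; CP rank is at least every unfolding rank, so rank(T) ≥ 3. (Unfolding ranks only ever bound the CP rank from below — rank(T) can be strictly larger than all of them — so the matching upper bound has to come from an explicit 3-term decomposition.)
Upper bound: T is a sum of 3 rank-1 terms, T = [1, 0] ⊗ [1, 1, 0] ⊗ [-4, -4, 0] + [1, 1] ⊗ [1, 1, -2] ⊗ [4, -4, 4] + [1, 2] ⊗ [1, -2, 2] ⊗ [1, 1, 0] (written with every a and b primitive with positive leading entry and the scale carried by c; CP decompositions are not unique, and this one is verified by expanding entrywise), so rank(T) ≤ 3.
These bounds meet, so rank(T) = 3.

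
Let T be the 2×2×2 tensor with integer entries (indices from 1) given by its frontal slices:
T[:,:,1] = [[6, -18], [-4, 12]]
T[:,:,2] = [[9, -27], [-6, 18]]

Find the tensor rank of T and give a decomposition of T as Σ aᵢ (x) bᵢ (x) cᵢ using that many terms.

Lower bound: T ≠ 0 (e.g. T[1,1,1] = 6), so rank(T) ≥ 1.
Upper bound: if T = a (x) b (x) c then every fibre of T is a multiple of the corresponding factor, so read the factors off the fibres through the nonzero entry T[1,1,1] = 6.
The mode-1 fibre T[:,1,1] = [6, -4] gives a = [3, -2] (primitive direction); the mode-2 fibre T[1,:,1] = [6, -18] gives b = [1, -3]; then c[k] = T[1,1,k] / (a[1]·b[1]) = [6, 9] / 3 = [2, 3].
Expanding [3, -2] (x) [1, -3] (x) [2, 3] reproduces all 8 entries of T, so T = [3, -2] (x) [1, -3] (x) [2, 3] and rank(T) ≤ 1.
These bounds meet, so rank(T) = 1.

rank(T) = 1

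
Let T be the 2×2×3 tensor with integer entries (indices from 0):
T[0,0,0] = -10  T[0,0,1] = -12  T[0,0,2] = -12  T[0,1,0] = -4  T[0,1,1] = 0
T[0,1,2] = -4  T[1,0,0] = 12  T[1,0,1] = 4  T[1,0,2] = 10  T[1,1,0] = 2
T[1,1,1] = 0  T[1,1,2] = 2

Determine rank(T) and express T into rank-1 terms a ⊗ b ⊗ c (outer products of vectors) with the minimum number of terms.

rank(T) = 3

Lower bound: in the mode-3 unfolding of T (rows indexed by k, columns by (i,j)) the 3×3 minor on rows k ∈ {0, 1, 2}, columns (i,j) ∈ {(0,0), (0,1), (1,0)} is det [[-10, -4, 12], [-12, 0, 4], [-12, -4, 10]] = 128 ≠ 0, so that unfolding has rank ≥ 3 and hence rank(T) ≥ 3 (CP rank is at least every unfolding rank, though it can be larger).
Upper bound: T is a sum of 3 rank-1 terms, T = [1, -1] ⊗ [1, 0] ⊗ [-8, -8, -8] + [1, 1] ⊗ [1, 0] ⊗ [2, -4, 0] + [2, -1] ⊗ [1, 1] ⊗ [-2, 0, -2] (written with every a and b primitive with positive leading entry and the scale carried by c; CP decompositions are not unique, and this one is verified by expanding entrywise), so rank(T) ≤ 3.
These bounds meet, so rank(T) = 3.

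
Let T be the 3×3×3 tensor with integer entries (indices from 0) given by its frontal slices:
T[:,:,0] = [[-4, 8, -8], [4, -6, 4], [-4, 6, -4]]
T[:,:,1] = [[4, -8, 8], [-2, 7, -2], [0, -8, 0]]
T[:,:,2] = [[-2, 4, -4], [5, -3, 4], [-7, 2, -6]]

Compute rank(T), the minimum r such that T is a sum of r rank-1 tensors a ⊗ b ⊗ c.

Lower bound: the mode-1 unfolding of T (rows indexed by i, columns by (j,k) = (0,0), (0,1), (0,2), (1,0), (1,1), (1,2), (2,0), (2,1), (2,2)) is [[-4, 4, -2, 8, -8, 4, -8, 8, -4], [4, -2, 5, -6, 7, -3, 4, -2, 4], [-4, 0, -7, 6, -8, 2, -4, 0, -6]].
There the 3×3 minor on rows i ∈ {0, 1, 2}, columns (j,k) ∈ {(0,0), (0,1), (0,2)} is det [[-4, 4, -2], [4, -2, 5], [-4, 0, -7]] = -8 ≠ 0, so this unfolding has rank ≥ 3; CP rank is at least every unfolding rank, so rank(T) ≥ 3. (Unfolding ranks only ever bound the CP rank from below — rank(T) can be strictly larger than all of them — so the matching upper bound has to come from an explicit 3-term decomposition.)
Upper bound: T is a sum of 3 rank-1 terms, T = (0, 1, -2) ⊗ (2, 1, 2) ⊗ (0, 1, 1) + (0, 1, -1) ⊗ (1, -1, 0) ⊗ (2, -2, 2) + (2, -1, 1) ⊗ (1, -2, 2) ⊗ (-2, 2, -1) (written with every a and b primitive with positive leading entry and the scale carried by c; CP decompositions are not unique, and this one is verified by expanding entrywise), so rank(T) ≤ 3.
These bounds meet, so rank(T) = 3.
Check entry T[2,2,1] = 0: (-2)·(2)·(1) + (-1)·(0)·(-2) + (1)·(2)·(2) = 0.

3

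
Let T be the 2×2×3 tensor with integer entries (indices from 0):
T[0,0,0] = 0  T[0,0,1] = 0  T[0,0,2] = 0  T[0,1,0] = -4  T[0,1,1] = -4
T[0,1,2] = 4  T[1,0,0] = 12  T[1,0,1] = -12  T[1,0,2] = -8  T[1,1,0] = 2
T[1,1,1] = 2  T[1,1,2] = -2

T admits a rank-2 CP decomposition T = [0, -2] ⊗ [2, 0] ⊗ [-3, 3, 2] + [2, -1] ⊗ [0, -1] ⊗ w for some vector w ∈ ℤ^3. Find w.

Subtract the known terms from T to get the rank-1 residual R = [2, -1] ⊗ [0, -1] ⊗ w, so R[i,j,k] = a[i]·b[j]·w[k]. Pick indices with nonzero a[0]·b[1] = (2)·(-1) = -2. Only the fibre through (0,1,·) is needed: R[0,1,:] = T[0,1,:] − Σₗ aₗ[0]bₗ[1]cₗ = [-4, -4, 4] − (0)·(0)·[-3, 3, 2] = [-4, -4, 4]. Then w[k] = R[0,1,k] / -2 for each k, giving w = [-4, -4, 4] / -2 = [2, 2, -2].

w = [2, 2, -2]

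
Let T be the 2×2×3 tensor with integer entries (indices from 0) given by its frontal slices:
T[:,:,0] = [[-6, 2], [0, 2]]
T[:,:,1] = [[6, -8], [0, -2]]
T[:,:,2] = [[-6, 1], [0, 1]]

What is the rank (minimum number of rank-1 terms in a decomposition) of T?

Lower bound: the mode-3 unfolding of T (rows indexed by k, columns by (i,j) = (0,0), (0,1), (1,0), (1,1)) is [[-6, 2, 0, 2], [6, -8, 0, -2], [-6, 1, 0, 1]].
There the 3×3 minor on rows k ∈ {0, 1, 2}, columns (i,j) ∈ {(0,0), (0,1), (1,1)} is det [[-6, 2, 2], [6, -8, -2], [-6, 1, 1]] = -36 ≠ 0, so this unfolding has rank ≥ 3; CP rank is at least every unfolding rank, so rank(T) ≥ 3. (This is only a lower bound: in general the CP rank may exceed every unfolding rank, so we still need to exhibit 3 rank-1 terms summing to T.)
Upper bound: T is a sum of 3 rank-1 terms, T = [1, 0] (x) [1, 1] (x) [-2, -2, -2] + [1, 0] (x) [2, -1] (x) [-2, 4, -2] + [1, 1] (x) [0, 1] (x) [2, -2, 1] (written with every a and b primitive with positive leading entry and the scale carried by c; CP decompositions are not unique, and this one is verified by expanding entrywise), so rank(T) ≤ 3.
These bounds meet, so rank(T) = 3.

3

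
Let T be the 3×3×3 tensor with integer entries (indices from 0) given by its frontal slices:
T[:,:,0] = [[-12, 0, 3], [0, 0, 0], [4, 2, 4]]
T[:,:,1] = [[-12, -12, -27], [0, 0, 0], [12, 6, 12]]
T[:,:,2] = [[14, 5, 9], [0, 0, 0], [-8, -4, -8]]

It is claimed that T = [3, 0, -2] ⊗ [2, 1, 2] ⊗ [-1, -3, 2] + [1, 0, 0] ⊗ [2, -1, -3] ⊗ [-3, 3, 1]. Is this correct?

Yes

Reconstruct entrywise from the claimed factors. For example, T[2,0,0] = 4 and Σₗ aₗ[2]bₗ[0]cₗ[0] = (-2)·(2)·(-1) + (0)·(2)·(-3) = 4; checking all 27 entries, every one matches. The claim holds.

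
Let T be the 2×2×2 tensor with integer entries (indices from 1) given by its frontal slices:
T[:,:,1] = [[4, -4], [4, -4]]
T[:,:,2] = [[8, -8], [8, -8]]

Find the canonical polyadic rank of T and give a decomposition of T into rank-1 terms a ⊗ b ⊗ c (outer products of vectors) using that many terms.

Lower bound: T ≠ 0 (e.g. T[1,1,1] = 4), so rank(T) ≥ 1.
Upper bound: if T = a ⊗ b ⊗ c then every fibre of T is a multiple of the corresponding factor, so read the factors off the fibres through the nonzero entry T[1,1,1] = 4.
The mode-1 fibre T[:,1,1] = [4, 4] gives a = [1, 1] (primitive direction); the mode-2 fibre T[1,:,1] = [4, -4] gives b = [1, -1]; then c[k] = T[1,1,k] / (a[1]·b[1]) = [4, 8] / 1 = [4, 8].
Expanding [1, 1] ⊗ [1, -1] ⊗ [4, 8] reproduces all 8 entries of T, so T = [1, 1] ⊗ [1, -1] ⊗ [4, 8] and rank(T) ≤ 1.
These bounds meet, so rank(T) = 1.
Check entry T[2,2,1] = -4: (1)·(-1)·(4) = -4.

rank(T) = 1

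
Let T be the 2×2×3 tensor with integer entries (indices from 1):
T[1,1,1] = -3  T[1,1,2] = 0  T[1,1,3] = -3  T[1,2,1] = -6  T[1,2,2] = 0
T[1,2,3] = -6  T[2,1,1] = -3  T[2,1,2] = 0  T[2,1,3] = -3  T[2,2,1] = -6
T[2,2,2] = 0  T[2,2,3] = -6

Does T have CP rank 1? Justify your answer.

Yes

The mode-1 fibre T[:,1,1] = [-3, -3] gives a = (1, 1) (primitive direction); the mode-2 fibre T[1,:,1] = [-3, -6] gives b = (1, 2); then c[k] = T[1,1,k] / (a[1]·b[1]) = [-3, 0, -3] / 1 = (-3, 0, -3).
Expanding (1, 1) (x) (1, 2) (x) (-3, 0, -3) reproduces all 12 entries of T, so T = (1, 1) (x) (1, 2) (x) (-3, 0, -3) and rank(T) ≤ 1.
Equivalently every frontal slice T[:,:,k] is c[k] times the rank-1 matrix (1, 1) (x) (1, 2). So T has rank 1 (it is nonzero).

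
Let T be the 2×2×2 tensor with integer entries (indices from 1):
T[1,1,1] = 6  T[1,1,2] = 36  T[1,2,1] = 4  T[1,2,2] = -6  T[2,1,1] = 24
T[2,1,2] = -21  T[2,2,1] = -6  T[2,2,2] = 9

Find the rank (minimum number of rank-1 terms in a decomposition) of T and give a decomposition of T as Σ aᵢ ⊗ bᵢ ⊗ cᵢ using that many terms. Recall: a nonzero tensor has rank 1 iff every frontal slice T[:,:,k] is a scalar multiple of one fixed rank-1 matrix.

Lower bound: the mode-2 unfolding of T (rows indexed by j, columns by (i,k) = (1,1), (1,2), (2,1), (2,2)) is [[6, 36, 24, -21], [4, -6, -6, 9]].
There the 2×2 minor on rows j ∈ {1, 2}, columns (i,k) ∈ {(1,1), (1,2)} is det [[6, 36], [4, -6]] = -180 ≠ 0, so this unfolding has rank ≥ 2; CP rank is at least every unfolding rank, so rank(T) ≥ 2. (Flattening ranks never certify an upper bound on CP rank; for that we must actually write T with 2 rank-1 terms.)
Upper bound — finding two terms. Write S_k = T[:,:,k] for the frontal slices: S₁ = [[6, 4], [24, -6]], S₂ = [[36, -6], [-21, 9]].
If T = a₁ ⊗ b₁ ⊗ c₁ + a₂ ⊗ b₂ ⊗ c₂ then each S_k = c₁[k]·a₁b₁ᵀ + c₂[k]·a₂b₂ᵀ. S₁ and S₂ are linearly independent, so a₁b₁ᵀ and a₂b₂ᵀ must span the same plane of matrices: they are the rank-1 matrices of the form x·S₁ + y·S₂.
det(x·S₁ + y·S₂) is −132·x² + 66·xy + 198·y² = (-66)·(2·x − 3·y)(x + y), vanishing at (x:y) = (3:2) and (1:-1).
M₁ = 3·S₁ + 2·S₂ = [[90, 0], [30, 0]] = 30·[3, 1][1, 0]ᵀ and M₂ = S₁ − S₂ = [[-30, 10], [45, -15]] = (-5)·[2, -3][3, -1]ᵀ, so take a₁ = [3, 1], b₁ = [1, 0], a₂ = [2, -3], b₂ = [3, -1].
Each slice is an integer combination of E₁ = a₁b₁ᵀ and E₂ = a₂b₂ᵀ: S₁ = 6·E₁ − 2·E₂, S₂ = 6·E₁ + 3·E₂; reading off coefficients, c₁ = [6, 6] and c₂ = [-2, 3].
Hence T = [3, 1] ⊗ [1, 0] ⊗ [6, 6] + [2, -3] ⊗ [3, -1] ⊗ [-2, 3], so rank(T) ≤ 2.
These bounds meet, so rank(T) = 2.
Check entry T[2,1,1] = 24: (1)·(1)·(6) + (-3)·(3)·(-2) = 24.

rank(T) = 2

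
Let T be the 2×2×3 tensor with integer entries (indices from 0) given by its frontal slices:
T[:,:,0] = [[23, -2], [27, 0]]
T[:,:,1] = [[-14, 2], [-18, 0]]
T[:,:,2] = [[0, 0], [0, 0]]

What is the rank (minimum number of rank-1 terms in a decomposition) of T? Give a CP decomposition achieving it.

Lower bound: the mode-1 unfolding of T (rows indexed by i, columns by (j,k) = (0,0), (0,1), (0,2), (1,0), (1,1), (1,2)) is [[23, -14, 0, -2, 2, 0], [27, -18, 0, 0, 0, 0]].
There the 2×2 minor on rows i ∈ {0, 1}, columns (j,k) ∈ {(0,0), (0,1)} is det [[23, -14], [27, -18]] = -36 ≠ 0, so this unfolding has rank ≥ 2; CP rank is at least every unfolding rank, so rank(T) ≥ 2. (Flattening ranks never certify an upper bound on CP rank; for that we must actually write T with 2 rank-1 terms.)
Upper bound — finding two terms. Write S_k = T[:,:,k] for the frontal slices: S₀ = [[23, -2], [27, 0]], S₁ = [[-14, 2], [-18, 0]], S₂ = [[0, 0], [0, 0]].
If T = a₁ ⊗ b₁ ⊗ c₁ + a₂ ⊗ b₂ ⊗ c₂ then each S_k = c₁[k]·a₁b₁ᵀ + c₂[k]·a₂b₂ᵀ. S₀ and S₁ are linearly independent, so a₁b₁ᵀ and a₂b₂ᵀ must span the same plane of matrices: they are the rank-1 matrices of the form x·S₀ + y·S₁.
det(x·S₀ + y·S₁) is 54·x² − 90·xy + 36·y² = 18·(3·x − 2·y)(x − y), vanishing at (x:y) = (2:3) and (1:1).
M₁ = 2·S₀ + 3·S₁ = [[4, 2], [0, 0]] = 2·(1, 0)(2, 1)ᵀ and M₂ = S₀ + S₁ = [[9, 0], [9, 0]] = 9·(1, 1)(1, 0)ᵀ, so take a₁ = (1, 0), b₁ = (2, 1), a₂ = (1, 1), b₂ = (1, 0).
Each slice is an integer combination of E₁ = a₁b₁ᵀ and E₂ = a₂b₂ᵀ: S₀ = −2·E₁ + 27·E₂, S₁ = 2·E₁ − 18·E₂, S₂ = 0; reading off coefficients, c₁ = (-2, 2, 0) and c₂ = (27, -18, 0).
Hence T = (1, 0) ⊗ (2, 1) ⊗ (-2, 2, 0) + (1, 1) ⊗ (1, 0) ⊗ (27, -18, 0), so rank(T) ≤ 2.
These bounds meet, so rank(T) = 2.

rank(T) = 2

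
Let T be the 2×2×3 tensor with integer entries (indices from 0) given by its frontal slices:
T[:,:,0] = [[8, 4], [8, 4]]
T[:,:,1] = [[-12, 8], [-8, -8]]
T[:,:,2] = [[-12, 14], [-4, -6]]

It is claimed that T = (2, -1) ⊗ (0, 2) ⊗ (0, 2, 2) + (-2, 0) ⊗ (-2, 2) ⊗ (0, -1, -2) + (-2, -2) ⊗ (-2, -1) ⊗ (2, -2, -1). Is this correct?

Reconstruct entrywise from the claimed factors. For example, T[1,0,2] = -4 and Σₗ aₗ[1]bₗ[0]cₗ[2] = (-1)·(0)·(2) + (0)·(-2)·(-2) + (-2)·(-2)·(-1) = -4; checking all 12 entries, every one matches. The claim holds.

Yes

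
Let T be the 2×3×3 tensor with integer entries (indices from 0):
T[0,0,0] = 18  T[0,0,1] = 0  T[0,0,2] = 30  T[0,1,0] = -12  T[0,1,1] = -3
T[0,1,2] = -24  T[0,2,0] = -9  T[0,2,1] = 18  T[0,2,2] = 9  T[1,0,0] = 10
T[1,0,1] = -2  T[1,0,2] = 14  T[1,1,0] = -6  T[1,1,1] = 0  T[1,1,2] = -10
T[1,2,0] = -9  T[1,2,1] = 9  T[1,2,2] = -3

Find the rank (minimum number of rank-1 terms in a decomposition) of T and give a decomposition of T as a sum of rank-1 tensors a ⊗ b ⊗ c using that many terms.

Lower bound: in the mode-3 unfolding of T (rows indexed by k, columns by (i,j)) the 2×2 minor on rows k ∈ {0, 1}, columns (i,j) ∈ {(0,0), (0,1)} is det [[18, -12], [0, -3]] = -54 ≠ 0, so that unfolding has rank ≥ 2 and hence rank(T) ≥ 2 (CP rank is at least every unfolding rank, though it can be larger).
Upper bound: with S_k = T[:,:,k], the two rank-1 terms a₁b₁ᵀ, a₂b₂ᵀ are the rank-1 members of the pencil x·S₀ + y·S₁.
The 2×2 minor of x·S₀ + y·S₁ on rows {0,1}, columns {0,1} is 12·x² + 6·xy − 6·y² = 6·(2·x − y)(x + y), vanishing at (x:y) = (1:2) and (1:-1).
M₁ = S₀ + 2·S₁ = [[18, -18, 27], [6, -6, 9]] = 3·(3, 1)(2, -2, 3)ᵀ and M₂ = S₀ − S₁ = [[18, -9, -27], [12, -6, -18]] = 3·(3, 2)(2, -1, -3)ᵀ, so take a₁ = (3, 1), b₁ = (2, -2, 3), a₂ = (3, 2), b₂ = (2, -1, -3).
Each slice is an integer combination of E₁ = a₁b₁ᵀ and E₂ = a₂b₂ᵀ: S₀ = E₁ + 2·E₂, S₁ = E₁ − E₂, S₂ = 3·E₁ + 2·E₂; reading off coefficients, c₁ = (1, 1, 3) and c₂ = (2, -1, 2).
Hence T = (3, 1) ⊗ (2, -2, 3) ⊗ (1, 1, 3) + (3, 2) ⊗ (2, -1, -3) ⊗ (2, -1, 2), so rank(T) ≤ 2.
These bounds meet, so rank(T) = 2.

rank(T) = 2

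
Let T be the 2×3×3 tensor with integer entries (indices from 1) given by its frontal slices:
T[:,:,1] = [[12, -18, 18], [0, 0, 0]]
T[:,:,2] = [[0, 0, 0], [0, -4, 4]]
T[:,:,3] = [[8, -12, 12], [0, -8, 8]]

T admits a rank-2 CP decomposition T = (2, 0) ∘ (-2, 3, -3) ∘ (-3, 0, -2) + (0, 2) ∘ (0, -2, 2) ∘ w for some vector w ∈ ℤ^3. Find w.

w = (0, 1, 2)

Subtract the known terms from T to get the rank-1 residual R = (0, 2) ∘ (0, -2, 2) ∘ w, so R[i,j,k] = a[i]·b[j]·w[k]. Pick indices with nonzero a[2]·b[2] = (2)·(-2) = -4. Only the fibre through (2,2,·) is needed: R[2,2,:] = T[2,2,:] − Σₗ aₗ[2]bₗ[2]cₗ = [0, -4, -8] − (0)·(3)·(-3, 0, -2) = [0, -4, -8]. Then w[k] = R[2,2,k] / -4 for each k, giving w = [0, -4, -8] / -4 = (0, 1, 2).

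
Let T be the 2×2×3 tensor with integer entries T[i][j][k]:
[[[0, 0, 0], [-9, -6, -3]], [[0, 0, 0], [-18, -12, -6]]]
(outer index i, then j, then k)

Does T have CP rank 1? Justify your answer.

Yes

If T = a ⊗ b ⊗ c then every fibre of T is a multiple of the corresponding factor, so read the factors off the fibres through the nonzero entry T[0,1,0] = -9.
The mode-1 fibre T[:,1,0] = [-9, -18] gives a = [1, 2] (primitive direction); the mode-2 fibre T[0,:,0] = [0, -9] gives b = [0, 1]; then c[k] = T[0,1,k] / (a[0]·b[1]) = [-9, -6, -3] / 1 = [-9, -6, -3].
Expanding [1, 2] ⊗ [0, 1] ⊗ [-9, -6, -3] reproduces all 12 entries of T, so T = [1, 2] ⊗ [0, 1] ⊗ [-9, -6, -3] and rank(T) ≤ 1.
Equivalently every frontal slice T[:,:,k] is c[k] times the rank-1 matrix [1, 2] ⊗ [0, 1]. So T has rank 1 (it is nonzero).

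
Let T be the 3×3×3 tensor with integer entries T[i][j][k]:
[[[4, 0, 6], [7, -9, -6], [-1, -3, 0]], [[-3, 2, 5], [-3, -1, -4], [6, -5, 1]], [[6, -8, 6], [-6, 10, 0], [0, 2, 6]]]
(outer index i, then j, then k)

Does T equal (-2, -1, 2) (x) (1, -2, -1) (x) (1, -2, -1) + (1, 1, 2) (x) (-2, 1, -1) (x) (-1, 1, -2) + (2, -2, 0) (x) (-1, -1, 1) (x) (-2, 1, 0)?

Reconstruct entrywise from the claimed factors. For example, T[2,2,2] = 6 and Σₗ aₗ[2]bₗ[2]cₗ[2] = (2)·(-1)·(-1) + (2)·(-1)·(-2) + (0)·(1)·(0) = 6; checking all 27 entries, every one matches. The claim holds.

Yes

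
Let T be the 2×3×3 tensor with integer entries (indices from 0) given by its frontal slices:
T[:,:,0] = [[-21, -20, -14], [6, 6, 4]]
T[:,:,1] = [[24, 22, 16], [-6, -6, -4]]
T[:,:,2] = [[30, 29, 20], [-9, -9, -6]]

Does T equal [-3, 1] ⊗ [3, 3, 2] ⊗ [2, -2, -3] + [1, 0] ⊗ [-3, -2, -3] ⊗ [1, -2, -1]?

No

Reconstruct entry (0,2,0) from the claimed factors: Σₗ aₗ[0]bₗ[2]cₗ[0] = (-3)·(2)·(2) + (1)·(-3)·(1) = -15, but T[0,2,0] = -14. The claim is false.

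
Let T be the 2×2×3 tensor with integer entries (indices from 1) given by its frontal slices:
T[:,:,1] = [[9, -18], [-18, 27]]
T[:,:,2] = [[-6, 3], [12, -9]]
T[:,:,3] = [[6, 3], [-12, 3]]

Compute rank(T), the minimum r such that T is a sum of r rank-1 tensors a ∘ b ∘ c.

Lower bound: the mode-1 unfolding of T (rows indexed by i, columns by (j,k) = (1,1), (1,2), (1,3), (2,1), (2,2), (2,3)) is [[9, -6, 6, -18, 3, 3], [-18, 12, -12, 27, -9, 3]].
There the 2×2 minor on rows i ∈ {1, 2}, columns (j,k) ∈ {(1,1), (2,1)} is det [[9, -18], [-18, 27]] = -81 ≠ 0, so this unfolding has rank ≥ 2; CP rank is at least every unfolding rank, so rank(T) ≥ 2. (Unfolding ranks only ever bound the CP rank from below — rank(T) can be strictly larger than all of them — so the matching upper bound has to come from an explicit 2-term decomposition.)
Upper bound — finding two terms. Write S_k = T[:,:,k] for the frontal slices: S₁ = [[9, -18], [-18, 27]], S₂ = [[-6, 3], [12, -9]], S₃ = [[6, 3], [-12, 3]].
If T = a₁ ∘ b₁ ∘ c₁ + a₂ ∘ b₂ ∘ c₂ then each S_k = c₁[k]·a₁b₁ᵀ + c₂[k]·a₂b₂ᵀ. S₁ and S₂ are linearly independent, so a₁b₁ᵀ and a₂b₂ᵀ must span the same plane of matrices: they are the rank-1 matrices of the form x·S₁ + y·S₂.
det(x·S₁ + y·S₂) is −81·x² + 27·xy + 18·y² = (-9)·(3·x − 2·y)(3·x + y), vanishing at (x:y) = (2:3) and (1:-3).
M₁ = 2·S₁ + 3·S₂ = [[0, -27], [0, 27]] = (-27)·[1, -1][0, 1]ᵀ and M₂ = S₁ − 3·S₂ = [[27, -27], [-54, 54]] = 27·[1, -2][1, -1]ᵀ, so take a₁ = [1, -1], b₁ = [0, 1], a₂ = [1, -2], b₂ = [1, -1].
Each slice is an integer combination of E₁ = a₁b₁ᵀ and E₂ = a₂b₂ᵀ: S₁ = −9·E₁ + 9·E₂, S₂ = −3·E₁ − 6·E₂, S₃ = 9·E₁ + 6·E₂; reading off coefficients, c₁ = [-9, -3, 9] and c₂ = [9, -6, 6].
Hence T = [1, -1] ∘ [0, 1] ∘ [-9, -3, 9] + [1, -2] ∘ [1, -1] ∘ [9, -6, 6], so rank(T) ≤ 2.
These bounds meet, so rank(T) = 2.

2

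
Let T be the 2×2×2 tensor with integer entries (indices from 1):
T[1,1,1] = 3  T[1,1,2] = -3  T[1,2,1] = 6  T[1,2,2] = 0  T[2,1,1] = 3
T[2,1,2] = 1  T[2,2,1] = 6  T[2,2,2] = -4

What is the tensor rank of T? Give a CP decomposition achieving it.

rank(T) = 2

Lower bound: the mode-3 unfolding of T (rows indexed by k, columns by (i,j) = (1,1), (1,2), (2,1), (2,2)) is [[3, 6, 3, 6], [-3, 0, 1, -4]].
There the 2×2 minor on rows k ∈ {1, 2}, columns (i,j) ∈ {(1,1), (1,2)} is det [[3, 6], [-3, 0]] = 18 ≠ 0, so this unfolding has rank ≥ 2; CP rank is at least every unfolding rank, so rank(T) ≥ 2. (Unfolding ranks only ever bound the CP rank from below — rank(T) can be strictly larger than all of them — so the matching upper bound has to come from an explicit 2-term decomposition.)
Upper bound — finding two terms. Write S_k = T[:,:,k] for the frontal slices: S₁ = [[3, 6], [3, 6]], S₂ = [[-3, 0], [1, -4]].
If T = a₁ ⊗ b₁ ⊗ c₁ + a₂ ⊗ b₂ ⊗ c₂ then each S_k = c₁[k]·a₁b₁ᵀ + c₂[k]·a₂b₂ᵀ. S₁ and S₂ are linearly independent, so a₁b₁ᵀ and a₂b₂ᵀ must span the same plane of matrices: they are the rank-1 matrices of the form x·S₁ + y·S₂.
det(x·S₁ + y·S₂) is −36·xy + 12·y² = (-12)·(3·x − y)(y), vanishing at (x:y) = (1:3) and (1:0).
M₁ = S₁ + 3·S₂ = [[-6, 6], [6, -6]] = (-6)·[1, -1][1, -1]ᵀ and M₂ = S₁ = [[3, 6], [3, 6]] = 3·[1, 1][1, 2]ᵀ, so take a₁ = [1, -1], b₁ = [1, -1], a₂ = [1, 1], b₂ = [1, 2].
Each slice is an integer combination of E₁ = a₁b₁ᵀ and E₂ = a₂b₂ᵀ: S₁ = 3·E₂, S₂ = −2·E₁ − E₂; reading off coefficients, c₁ = [0, -2] and c₂ = [3, -1].
Hence T = [1, -1] ⊗ [1, -1] ⊗ [0, -2] + [1, 1] ⊗ [1, 2] ⊗ [3, -1], so rank(T) ≤ 2.
These bounds meet, so rank(T) = 2.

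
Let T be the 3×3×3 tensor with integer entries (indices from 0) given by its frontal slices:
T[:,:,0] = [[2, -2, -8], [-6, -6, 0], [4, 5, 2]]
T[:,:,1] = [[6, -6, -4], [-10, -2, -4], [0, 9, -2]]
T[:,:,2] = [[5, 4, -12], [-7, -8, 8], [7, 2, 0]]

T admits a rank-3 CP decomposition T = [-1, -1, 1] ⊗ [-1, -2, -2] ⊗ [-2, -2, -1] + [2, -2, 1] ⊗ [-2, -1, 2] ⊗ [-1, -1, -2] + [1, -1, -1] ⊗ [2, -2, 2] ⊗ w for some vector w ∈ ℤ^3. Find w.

w = [0, 2, -1]

Subtract the known terms from T to get the rank-1 residual R = [1, -1, -1] ⊗ [2, -2, 2] ⊗ w, so R[i,j,k] = a[i]·b[j]·w[k]. Pick indices with nonzero a[0]·b[0] = (1)·(2) = 2. Only the fibre through (0,0,·) is needed: R[0,0,:] = T[0,0,:] − Σₗ aₗ[0]bₗ[0]cₗ = [2, 6, 5] − (-1)·(-1)·[-2, -2, -1] − (2)·(-2)·[-1, -1, -2] = [0, 4, -2]. Then w[k] = R[0,0,k] / 2 for each k, giving w = [0, 4, -2] / 2 = [0, 2, -1].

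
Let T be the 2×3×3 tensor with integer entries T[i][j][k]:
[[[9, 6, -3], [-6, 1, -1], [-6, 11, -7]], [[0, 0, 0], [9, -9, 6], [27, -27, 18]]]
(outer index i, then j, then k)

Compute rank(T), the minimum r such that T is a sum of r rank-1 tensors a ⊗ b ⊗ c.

Lower bound: in the mode-2 unfolding of T (rows indexed by j, columns by (i,k)) the 2×2 minor on rows j ∈ {0, 1}, columns (i,k) ∈ {(0,0), (0,1)} is det [[9, 6], [-6, 1]] = 45 ≠ 0, so that unfolding has rank ≥ 2 and hence rank(T) ≥ 2 (CP rank is at least every unfolding rank, though it can be larger).
Upper bound: with S_k = T[:,:,k], the two rank-1 terms a₁b₁ᵀ, a₂b₂ᵀ are the rank-1 members of the pencil x·S₀ + y·S₁.
The 2×2 minor of x·S₀ + y·S₁ on rows {0,1}, columns {0,1} is 81·x² − 27·xy − 54·y² = 27·(3·x + 2·y)(x − y), vanishing at (x:y) = (2:-3) and (1:1).
M₁ = 2·S₀ − 3·S₁ = [[0, -15, -45], [0, 45, 135]] = (-15)·(1, -3)(0, 1, 3)ᵀ and M₂ = S₀ + S₁ = [[15, -5, 5], [0, 0, 0]] = 5·(1, 0)(3, -1, 1)ᵀ, so take a₁ = (1, -3), b₁ = (0, 1, 3), a₂ = (1, 0), b₂ = (3, -1, 1).
Each slice is an integer combination of E₁ = a₁b₁ᵀ and E₂ = a₂b₂ᵀ: S₀ = −3·E₁ + 3·E₂, S₁ = 3·E₁ + 2·E₂, S₂ = −2·E₁ − E₂; reading off coefficients, c₁ = (-3, 3, -2) and c₂ = (3, 2, -1).
Hence T = (1, -3) ⊗ (0, 1, 3) ⊗ (-3, 3, -2) + (1, 0) ⊗ (3, -1, 1) ⊗ (3, 2, -1), so rank(T) ≤ 2.
These bounds meet, so rank(T) = 2.

2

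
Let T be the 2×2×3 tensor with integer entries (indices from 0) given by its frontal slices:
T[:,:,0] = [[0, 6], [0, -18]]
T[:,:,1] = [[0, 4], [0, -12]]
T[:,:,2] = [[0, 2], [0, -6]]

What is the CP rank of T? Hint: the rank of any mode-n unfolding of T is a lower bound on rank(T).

1

Lower bound: T ≠ 0 (e.g. T[0,1,0] = 6), so rank(T) ≥ 1.
Upper bound: if T = a ⊗ b ⊗ c then every fibre of T is a multiple of the corresponding factor, so read the factors off the fibres through the nonzero entry T[0,1,0] = 6.
The mode-1 fibre T[:,1,0] = [6, -18] gives a = [1, -3] (primitive direction); the mode-2 fibre T[0,:,0] = [0, 6] gives b = [0, 1]; then c[k] = T[0,1,k] / (a[0]·b[1]) = [6, 4, 2] / 1 = [6, 4, 2].
Expanding [1, -3] ⊗ [0, 1] ⊗ [6, 4, 2] reproduces all 12 entries of T, so T = [1, -3] ⊗ [0, 1] ⊗ [6, 4, 2] and rank(T) ≤ 1.
These bounds meet, so rank(T) = 1.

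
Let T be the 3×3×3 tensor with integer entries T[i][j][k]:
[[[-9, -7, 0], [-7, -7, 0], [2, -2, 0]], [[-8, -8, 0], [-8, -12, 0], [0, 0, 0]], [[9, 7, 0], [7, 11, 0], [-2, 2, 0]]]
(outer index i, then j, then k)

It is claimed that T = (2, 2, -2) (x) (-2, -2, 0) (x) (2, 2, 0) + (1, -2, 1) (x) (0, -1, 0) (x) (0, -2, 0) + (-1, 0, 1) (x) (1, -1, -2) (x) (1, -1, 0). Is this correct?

Reconstruct entrywise from the claimed factors. For example, T[2,2,1] = 2 and Σₗ aₗ[2]bₗ[2]cₗ[1] = (-2)·(0)·(2) + (1)·(0)·(-2) + (1)·(-2)·(-1) = 2; checking all 27 entries, every one matches. The claim holds.

Yes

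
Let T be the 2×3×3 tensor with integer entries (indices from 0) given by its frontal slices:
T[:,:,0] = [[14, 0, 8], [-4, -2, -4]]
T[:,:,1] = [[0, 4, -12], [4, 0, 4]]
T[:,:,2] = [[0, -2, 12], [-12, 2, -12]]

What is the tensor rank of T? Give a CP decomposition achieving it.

Lower bound: in the mode-3 unfolding of T (rows indexed by k, columns by (i,j)) the 3×3 minor on rows k ∈ {0, 1, 2}, columns (i,j) ∈ {(0,0), (0,1), (0,2)} is det [[14, 0, 8], [0, 4, -12], [0, -2, 12]] = 336 ≠ 0, so that unfolding has rank ≥ 3 and hence rank(T) ≥ 3 (CP rank is at least every unfolding rank, though it can be larger).
Upper bound: T is a sum of 3 rank-1 terms, T = [1, -1] (x) [1, 0, 1] (x) [8, -4, 8] + [1, 0] (x) [1, 1, -2] (x) [2, 4, -4] + [1, 1] (x) [2, -1, 2] (x) [2, 0, -2] (one valid choice — decompositions are not unique — normalised so each a, b is primitive with positive first nonzero entry; check it by expanding all entries), so rank(T) ≤ 3.
These bounds meet, so rank(T) = 3.

rank(T) = 3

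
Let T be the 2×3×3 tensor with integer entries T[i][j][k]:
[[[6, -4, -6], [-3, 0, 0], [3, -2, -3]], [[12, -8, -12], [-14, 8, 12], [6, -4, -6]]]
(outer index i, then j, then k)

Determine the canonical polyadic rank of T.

Lower bound: in the mode-3 unfolding of T (rows indexed by k, columns by (i,j)) the 2×2 minor on rows k ∈ {0, 1}, columns (i,j) ∈ {(0,0), (0,1)} is det [[6, -3], [-4, 0]] = -12 ≠ 0, so that unfolding has rank ≥ 2 and hence rank(T) ≥ 2 (CP rank is at least every unfolding rank, though it can be larger).
Upper bound: with S_k = T[:,:,k], the two rank-1 terms a₁b₁ᵀ, a₂b₂ᵀ are the rank-1 members of the pencil x·S₀ + y·S₁.
The 2×2 minor of x·S₀ + y·S₁ on rows {0,1}, columns {0,1} is −48·x² + 80·xy − 32·y² = (-16)·(3·x − 2·y)(x − y), vanishing at (x:y) = (2:3) and (1:1).
M₁ = 2·S₀ + 3·S₁ = [[0, -6, 0], [0, -4, 0]] = (-2)·(3, 2)(0, 1, 0)ᵀ and M₂ = S₀ + S₁ = [[2, -3, 1], [4, -6, 2]] = (1, 2)(2, -3, 1)ᵀ, so take a₁ = (3, 2), b₁ = (0, 1, 0), a₂ = (1, 2), b₂ = (2, -3, 1).
Each slice is an integer combination of E₁ = a₁b₁ᵀ and E₂ = a₂b₂ᵀ: S₀ = 2·E₁ + 3·E₂, S₁ = −2·E₁ − 2·E₂, S₂ = −3·E₁ − 3·E₂; reading off coefficients, c₁ = (2, -2, -3) and c₂ = (3, -2, -3).
Hence T = (3, 2) ⊗ (0, 1, 0) ⊗ (2, -2, -3) + (1, 2) ⊗ (2, -3, 1) ⊗ (3, -2, -3), so rank(T) ≤ 2.
These bounds meet, so rank(T) = 2.

2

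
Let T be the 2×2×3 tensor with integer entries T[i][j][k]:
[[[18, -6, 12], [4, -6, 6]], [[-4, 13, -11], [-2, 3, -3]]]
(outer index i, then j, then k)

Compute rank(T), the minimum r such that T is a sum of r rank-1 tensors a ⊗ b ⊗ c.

Lower bound: the mode-1 unfolding of T (rows indexed by i, columns by (j,k) = (0,0), (0,1), (0,2), (1,0), (1,1), (1,2)) is [[18, -6, 12, 4, -6, 6], [-4, 13, -11, -2, 3, -3]].
There the 2×2 minor on rows i ∈ {0, 1}, columns (j,k) ∈ {(0,0), (0,1)} is det [[18, -6], [-4, 13]] = 210 ≠ 0, so this unfolding has rank ≥ 2; CP rank is at least every unfolding rank, so rank(T) ≥ 2. (Unfolding ranks only ever bound the CP rank from below — rank(T) can be strictly larger than all of them — so the matching upper bound has to come from an explicit 2-term decomposition.)
Upper bound — finding two terms. Write S_k = T[:,:,k] for the frontal slices: S₀ = [[18, 4], [-4, -2]], S₁ = [[-6, -6], [13, 3]], S₂ = [[12, 6], [-11, -3]].
If T = a₁ ⊗ b₁ ⊗ c₁ + a₂ ⊗ b₂ ⊗ c₂ then each S_k = c₁[k]·a₁b₁ᵀ + c₂[k]·a₂b₂ᵀ. S₀ and S₁ are linearly independent, so a₁b₁ᵀ and a₂b₂ᵀ must span the same plane of matrices: they are the rank-1 matrices of the form x·S₀ + y·S₁.
det(x·S₀ + y·S₁) is −20·x² − 10·xy + 60·y² = (-10)·(2·x − 3·y)(x + 2·y), vanishing at (x:y) = (3:2) and (2:-1).
M₁ = 3·S₀ + 2·S₁ = [[42, 0], [14, 0]] = 14·[3, 1][1, 0]ᵀ and M₂ = 2·S₀ − S₁ = [[42, 14], [-21, -7]] = 7·[2, -1][3, 1]ᵀ, so take a₁ = [3, 1], b₁ = [1, 0], a₂ = [2, -1], b₂ = [3, 1].
Each slice is an integer combination of E₁ = a₁b₁ᵀ and E₂ = a₂b₂ᵀ: S₀ = 2·E₁ + 2·E₂, S₁ = 4·E₁ − 3·E₂, S₂ = −2·E₁ + 3·E₂; reading off coefficients, c₁ = [2, 4, -2] and c₂ = [2, -3, 3].
Hence T = [3, 1] ⊗ [1, 0] ⊗ [2, 4, -2] + [2, -1] ⊗ [3, 1] ⊗ [2, -3, 3], so rank(T) ≤ 2.
These bounds meet, so rank(T) = 2.
Check entry T[1,1,2] = -3: (1)·(0)·(-2) + (-1)·(1)·(3) = -3.

2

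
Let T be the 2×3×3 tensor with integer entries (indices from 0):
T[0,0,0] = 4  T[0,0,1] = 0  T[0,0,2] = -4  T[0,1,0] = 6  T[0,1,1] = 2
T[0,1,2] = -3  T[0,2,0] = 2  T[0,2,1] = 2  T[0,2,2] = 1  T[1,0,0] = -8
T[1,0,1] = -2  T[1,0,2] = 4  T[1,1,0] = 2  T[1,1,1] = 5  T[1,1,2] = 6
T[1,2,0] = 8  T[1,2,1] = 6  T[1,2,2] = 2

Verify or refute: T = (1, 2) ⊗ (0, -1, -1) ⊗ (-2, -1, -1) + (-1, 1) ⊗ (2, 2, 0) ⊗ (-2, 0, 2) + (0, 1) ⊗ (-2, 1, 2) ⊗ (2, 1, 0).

Reconstruct entry (0,1,1) from the claimed factors: Σₗ aₗ[0]bₗ[1]cₗ[1] = (1)·(-1)·(-1) + (-1)·(2)·(0) + (0)·(1)·(1) = 1, but T[0,1,1] = 2. The claim is false.

No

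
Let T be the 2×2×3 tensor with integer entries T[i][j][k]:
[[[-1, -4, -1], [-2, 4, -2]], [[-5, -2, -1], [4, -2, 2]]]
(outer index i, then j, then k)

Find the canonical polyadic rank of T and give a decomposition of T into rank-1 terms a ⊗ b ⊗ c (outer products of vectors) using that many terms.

rank(T) = 3

Lower bound: in the mode-3 unfolding of T (rows indexed by k, columns by (i,j)) the 3×3 minor on rows k ∈ {0, 1, 2}, columns (i,j) ∈ {(0,0), (0,1), (1,0)} is det [[-1, -2, -5], [-4, 4, -2], [-1, -2, -1]] = -48 ≠ 0, so that unfolding has rank ≥ 3 and hence rank(T) ≥ 3 (CP rank is at least every unfolding rank, though it can be larger).
Upper bound: T is a sum of 3 rank-1 terms, T = (0, 1) ⊗ (2, -1) ⊗ (-2, -2, 0) + (1, -1) ⊗ (1, -2) ⊗ (1, -2, 1) + (1, 0) ⊗ (1, 0) ⊗ (-2, -2, -2) (written with every a and b primitive with positive leading entry and the scale carried by c; CP decompositions are not unique, and this one is verified by expanding entrywise), so rank(T) ≤ 3.
These bounds meet, so rank(T) = 3.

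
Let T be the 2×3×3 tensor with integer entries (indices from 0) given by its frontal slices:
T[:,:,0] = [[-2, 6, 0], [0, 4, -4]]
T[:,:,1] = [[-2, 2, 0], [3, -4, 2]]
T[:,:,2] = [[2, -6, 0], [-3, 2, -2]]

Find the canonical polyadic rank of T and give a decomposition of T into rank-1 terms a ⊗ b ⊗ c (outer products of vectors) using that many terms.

rank(T) = 3

Lower bound: the mode-2 unfolding of T (rows indexed by j, columns by (i,k) = (0,0), (0,1), (0,2), (1,0), (1,1), (1,2)) is [[-2, -2, 2, 0, 3, -3], [6, 2, -6, 4, -4, 2], [0, 0, 0, -4, 2, -2]].
There the 3×3 minor on rows j ∈ {0, 1, 2}, columns (i,k) ∈ {(0,0), (0,1), (1,0)} is det [[-2, -2, 0], [6, 2, 4], [0, 0, -4]] = -32 ≠ 0, so this unfolding has rank ≥ 3; CP rank is at least every unfolding rank, so rank(T) ≥ 3. (Flattening ranks never certify an upper bound on CP rank; for that we must actually write T with 3 rank-1 terms.)
Upper bound: T is a sum of 3 rank-1 terms, T = [0, 1] ⊗ [1, -2, 2] ⊗ [-2, 1, -1] + [1, -1] ⊗ [1, -1, 0] ⊗ [-2, -2, 2] + [2, 1] ⊗ [0, 1, 0] ⊗ [2, 0, -2] (written with every a and b primitive with positive leading entry and the scale carried by c; CP decompositions are not unique, and this one is verified by expanding entrywise), so rank(T) ≤ 3.
These bounds meet, so rank(T) = 3.
Check entry T[0,1,0] = 6: (0)·(-2)·(-2) + (1)·(-1)·(-2) + (2)·(1)·(2) = 6.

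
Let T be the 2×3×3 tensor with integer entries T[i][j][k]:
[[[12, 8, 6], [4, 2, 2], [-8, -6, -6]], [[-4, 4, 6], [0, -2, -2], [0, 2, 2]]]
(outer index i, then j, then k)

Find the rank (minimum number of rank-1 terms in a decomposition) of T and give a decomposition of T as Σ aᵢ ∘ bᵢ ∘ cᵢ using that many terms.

rank(T) = 3

Lower bound: the mode-2 unfolding of T (rows indexed by j, columns by (i,k) = (0,0), (0,1), (0,2), (1,0), (1,1), (1,2)) is [[12, 8, 6, -4, 4, 6], [4, 2, 2, 0, -2, -2], [-8, -6, -6, 0, 2, 2]].
There the 3×3 minor on rows j ∈ {0, 1, 2}, columns (i,k) ∈ {(0,0), (0,1), (0,2)} is det [[12, 8, 6], [4, 2, 2], [-8, -6, -6]] = 16 ≠ 0, so this unfolding has rank ≥ 3; CP rank is at least every unfolding rank, so rank(T) ≥ 3. (This is only a lower bound: in general the CP rank may exceed every unfolding rank, so we still need to exhibit 3 rank-1 terms summing to T.)
Upper bound: T is a sum of 3 rank-1 terms, T = [1, -1] ∘ [1, 0, 0] ∘ [4, -2, -4] + [1, 0] ∘ [2, 1, -2] ∘ [4, 4, 4] + [1, 1] ∘ [1, -1, 1] ∘ [0, 2, 2] (one valid choice — decompositions are not unique — normalised so each a, b is primitive with positive first nonzero entry; check it by expanding all entries), so rank(T) ≤ 3.
These bounds meet, so rank(T) = 3.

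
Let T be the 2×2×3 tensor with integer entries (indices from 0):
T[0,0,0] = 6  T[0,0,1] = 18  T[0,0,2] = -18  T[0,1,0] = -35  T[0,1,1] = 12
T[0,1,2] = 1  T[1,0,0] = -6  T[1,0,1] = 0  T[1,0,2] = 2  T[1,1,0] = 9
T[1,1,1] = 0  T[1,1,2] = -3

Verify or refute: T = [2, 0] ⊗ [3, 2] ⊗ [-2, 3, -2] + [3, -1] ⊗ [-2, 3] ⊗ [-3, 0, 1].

Reconstruct entrywise from the claimed factors. For example, T[0,1,2] = 1 and Σₗ aₗ[0]bₗ[1]cₗ[2] = (2)·(2)·(-2) + (3)·(3)·(1) = 1; checking all 12 entries, every one matches. The claim holds.

Yes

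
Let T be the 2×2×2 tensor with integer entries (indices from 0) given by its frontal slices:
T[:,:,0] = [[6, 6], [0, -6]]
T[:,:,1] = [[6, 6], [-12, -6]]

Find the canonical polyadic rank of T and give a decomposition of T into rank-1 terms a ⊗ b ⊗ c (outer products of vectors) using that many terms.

rank(T) = 2

Lower bound: the mode-1 unfolding of T (rows indexed by i, columns by (j,k) = (0,0), (0,1), (1,0), (1,1)) is [[6, 6, 6, 6], [0, -12, -6, -6]].
There the 2×2 minor on rows i ∈ {0, 1}, columns (j,k) ∈ {(0,0), (0,1)} is det [[6, 6], [0, -12]] = -72 ≠ 0, so this unfolding has rank ≥ 2; CP rank is at least every unfolding rank, so rank(T) ≥ 2. (Flattening ranks never certify an upper bound on CP rank; for that we must actually write T with 2 rank-1 terms.)
Upper bound — finding two terms. Write S_k = T[:,:,k] for the frontal slices: S₀ = [[6, 6], [0, -6]], S₁ = [[6, 6], [-12, -6]].
If T = a₁ ⊗ b₁ ⊗ c₁ + a₂ ⊗ b₂ ⊗ c₂ then each S_k = c₁[k]·a₁b₁ᵀ + c₂[k]·a₂b₂ᵀ. S₀ and S₁ are linearly independent, so a₁b₁ᵀ and a₂b₂ᵀ must span the same plane of matrices: they are the rank-1 matrices of the form x·S₀ + y·S₁.
det(x·S₀ + y·S₁) is −36·x² + 36·y² = (-36)·(x − y)(x + y), vanishing at (x:y) = (1:1) and (1:-1).
M₁ = S₀ + S₁ = [[12, 12], [-12, -12]] = 12·(1, -1)(1, 1)ᵀ and M₂ = S₀ − S₁ = [[0, 0], [12, 0]] = 12·(0, 1)(1, 0)ᵀ, so take a₁ = (1, -1), b₁ = (1, 1), a₂ = (0, 1), b₂ = (1, 0).
Each slice is an integer combination of E₁ = a₁b₁ᵀ and E₂ = a₂b₂ᵀ: S₀ = 6·E₁ + 6·E₂, S₁ = 6·E₁ − 6·E₂; reading off coefficients, c₁ = (6, 6) and c₂ = (6, -6).
Hence T = (1, -1) ⊗ (1, 1) ⊗ (6, 6) + (0, 1) ⊗ (1, 0) ⊗ (6, -6), so rank(T) ≤ 2.
These bounds meet, so rank(T) = 2.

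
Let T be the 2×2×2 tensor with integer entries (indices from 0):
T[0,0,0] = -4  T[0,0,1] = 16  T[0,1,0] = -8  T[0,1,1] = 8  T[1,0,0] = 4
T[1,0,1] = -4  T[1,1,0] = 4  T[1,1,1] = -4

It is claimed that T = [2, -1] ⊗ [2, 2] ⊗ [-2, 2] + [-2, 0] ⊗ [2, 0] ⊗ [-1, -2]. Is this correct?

Reconstruct entrywise from the claimed factors. For example, T[1,1,1] = -4 and Σₗ aₗ[1]bₗ[1]cₗ[1] = (-1)·(2)·(2) + (0)·(0)·(-2) = -4; checking all 8 entries, every one matches. The claim holds.

Yes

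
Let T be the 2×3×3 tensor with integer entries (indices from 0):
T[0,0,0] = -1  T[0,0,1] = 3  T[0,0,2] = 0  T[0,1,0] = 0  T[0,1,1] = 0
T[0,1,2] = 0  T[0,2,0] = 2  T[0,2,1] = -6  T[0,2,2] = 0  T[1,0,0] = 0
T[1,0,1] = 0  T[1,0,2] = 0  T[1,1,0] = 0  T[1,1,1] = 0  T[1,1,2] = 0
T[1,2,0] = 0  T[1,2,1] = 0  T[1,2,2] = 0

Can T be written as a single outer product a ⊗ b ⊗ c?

If T = a ⊗ b ⊗ c then every fibre of T is a multiple of the corresponding factor, so read the factors off the fibres through the nonzero entry T[0,0,0] = -1.
The mode-1 fibre T[:,0,0] = [-1, 0] gives a = [1, 0] (primitive direction); the mode-2 fibre T[0,:,0] = [-1, 0, 2] gives b = [1, 0, -2]; then c[k] = T[0,0,k] / (a[0]·b[0]) = [-1, 3, 0] / 1 = [-1, 3, 0].
Expanding [1, 0] ⊗ [1, 0, -2] ⊗ [-1, 3, 0] reproduces all 18 entries of T, so T = [1, 0] ⊗ [1, 0, -2] ⊗ [-1, 3, 0] and rank(T) ≤ 1.
Equivalently every frontal slice T[:,:,k] is c[k] times the rank-1 matrix [1, 0] ⊗ [1, 0, -2]. So T has rank 1 (it is nonzero).

Yes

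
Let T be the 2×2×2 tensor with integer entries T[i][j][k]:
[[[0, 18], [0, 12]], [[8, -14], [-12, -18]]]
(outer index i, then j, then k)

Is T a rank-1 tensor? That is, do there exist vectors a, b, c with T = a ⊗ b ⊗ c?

The mode-1 unfolding of T (rows indexed by i, columns by (j,k) = (0,0), (0,1), (1,0), (1,1)) is [[0, 18, 0, 12], [8, -14, -12, -18]].
There the 2×2 minor on rows i ∈ {0, 1}, columns (j,k) ∈ {(0,0), (0,1)} is det [[0, 18], [8, -14]] = -144 ≠ 0, so this unfolding has rank ≥ 2; CP rank is at least every unfolding rank, so rank(T) ≥ 2.
In particular rank(T) ≥ 2 > 1, so T is not rank-1.

No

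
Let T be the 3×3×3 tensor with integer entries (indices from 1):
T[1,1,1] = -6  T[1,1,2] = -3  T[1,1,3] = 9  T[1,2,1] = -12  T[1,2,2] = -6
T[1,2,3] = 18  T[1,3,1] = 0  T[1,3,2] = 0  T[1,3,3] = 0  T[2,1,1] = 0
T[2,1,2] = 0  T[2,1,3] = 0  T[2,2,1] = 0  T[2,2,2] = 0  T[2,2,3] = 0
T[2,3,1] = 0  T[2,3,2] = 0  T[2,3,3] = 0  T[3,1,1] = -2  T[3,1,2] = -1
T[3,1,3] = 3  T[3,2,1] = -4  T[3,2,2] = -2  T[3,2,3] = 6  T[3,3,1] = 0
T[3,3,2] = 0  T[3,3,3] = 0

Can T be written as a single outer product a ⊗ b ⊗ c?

Yes

If T = a ⊗ b ⊗ c then every fibre of T is a multiple of the corresponding factor, so read the factors off the fibres through the nonzero entry T[1,1,1] = -6.
The mode-1 fibre T[:,1,1] = [-6, 0, -2] gives a = [3, 0, 1] (primitive direction); the mode-2 fibre T[1,:,1] = [-6, -12, 0] gives b = [1, 2, 0]; then c[k] = T[1,1,k] / (a[1]·b[1]) = [-6, -3, 9] / 3 = [-2, -1, 3].
Expanding [3, 0, 1] ⊗ [1, 2, 0] ⊗ [-2, -1, 3] reproduces all 27 entries of T, so T = [3, 0, 1] ⊗ [1, 2, 0] ⊗ [-2, -1, 3] and rank(T) ≤ 1.
Equivalently every frontal slice T[:,:,k] is c[k] times the rank-1 matrix [3, 0, 1] ⊗ [1, 2, 0]. So T has rank 1 (it is nonzero).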